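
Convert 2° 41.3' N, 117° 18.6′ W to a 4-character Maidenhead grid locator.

DJ12

Shift to the Maidenhead origin (180°W, 90°S): lon 62.69, lat 92.69.
Field: lon ⌊62.69/20⌋ = 3 → D; lat ⌊92.69/10⌋ = 9 → J.
Square: lon ⌊2.69/2⌋ = 1; lat ⌊2.69/1⌋ = 2.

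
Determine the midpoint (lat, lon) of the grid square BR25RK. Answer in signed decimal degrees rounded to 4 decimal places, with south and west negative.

Field B=1, R=17: +1·20° lon, +17·10° lat → SW at lon -160°, lat 80°.
Square 2, 5: +2·2° lon, +5·1° lat → SW at lon -156°, lat 85°.
Subsquare r=17, k=10: +17·0.0833333° lon, +10·0.0416667° lat → SW at lon -154.583°, lat 85.4167°.
Cell spans 0.0833333° lon × 0.0416667° lat. Centre is SW corner plus half of each.
latitude 85.4375, longitude -154.5417.

85.4375, -154.5417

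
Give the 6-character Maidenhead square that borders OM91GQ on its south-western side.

Longitude subsquare g = 6; −1 → 5 = f.
Latitude subsquare q = 16; −1 → 15 = p.

OM91fp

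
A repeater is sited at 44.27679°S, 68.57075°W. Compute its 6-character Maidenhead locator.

FE55rr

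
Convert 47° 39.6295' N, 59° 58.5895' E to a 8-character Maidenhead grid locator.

LN97xp78

Add 180° to longitude and 90° to latitude: 239.97649, 137.66049.
Field: 239.97649/20 → 11 → L, 137.66049/10 → 13 → N; chars LN.
Square: 19.97649/2 → 9, 7.66049/1 → 7; chars 97.
Subsquare: 1.97649/0.0833333 → 23 → x, 0.66049/0.0416667 → 15 → p; chars xp.
Extended square: 0.05983/0.00833333 → 7, 0.03549/0.00416667 → 8; chars 78.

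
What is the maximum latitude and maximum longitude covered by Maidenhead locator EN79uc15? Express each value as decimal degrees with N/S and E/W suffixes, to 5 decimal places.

Field E=4, N=13: +4·20° lon, +13·10° lat → SW at lon -100°, lat 40°.
Square 7, 9: +7·2° lon, +9·1° lat → SW at lon -86°, lat 49°.
Subsquare u=20, c=2: +20·0.0833333° lon, +2·0.0416667° lat → SW at lon -84.3333°, lat 49.0833°.
Extended square 1, 5: +1·0.00833333° lon, +5·0.00416667° lat → SW at lon -84.325°, lat 49.1042°.
Cell spans 0.00833333° lon × 0.00416667° lat. NE corner is SW corner plus one full cell.
latitude 49.10833° N, longitude 84.31667° W.

49.10833° N, 84.31667° W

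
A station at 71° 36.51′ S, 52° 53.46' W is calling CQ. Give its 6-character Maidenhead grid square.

Offset from 180°W / 90°S: lon 127.1090°, lat 18.3915°.
Field: 127.1090/20 → 6 → G, 18.3915/10 → 1 → B; chars GB.
Square: 7.1090/2 → 3, 8.3915/1 → 8; chars 38.
Subsquare: 1.1090/0.0833333 → 13 → n, 0.3915/0.0416667 → 9 → j; chars nj.

GB38nj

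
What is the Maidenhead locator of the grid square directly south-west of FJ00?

EI99

Longitude square 0; −1 → -1, wraps to 9, carry into field.
Longitude field F = 5; −1 → 4 = E.
Latitude square 0; −1 → -1, wraps to 9, carry into field.
Latitude field J = 9; −1 → 8 = I.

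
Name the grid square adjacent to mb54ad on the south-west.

MB44xc

Longitude subsquare a = 0; −1 → -1, wraps to 23 = x, carry into square.
Longitude square 5; −1 → 4.
Latitude subsquare d = 3; −1 → 2 = c.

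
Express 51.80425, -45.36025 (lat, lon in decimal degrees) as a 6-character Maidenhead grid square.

Offset from 180°W / 90°S: lon 134.6397°, lat 141.8042°.
Field: lon ⌊134.6397/20⌋ = 6 → G; lat ⌊141.8042/10⌋ = 14 → O.
Square: lon ⌊14.6397/2⌋ = 7; lat ⌊1.8042/1⌋ = 1.
Subsquare: lon ⌊0.6397/0.0833333⌋ = 7 → h; lat ⌊0.8042/0.0416667⌋ = 19 → t.

GO71ht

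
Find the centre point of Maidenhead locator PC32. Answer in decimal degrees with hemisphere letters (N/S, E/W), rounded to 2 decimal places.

67.50° S, 127.00° E

Field P=15, C=2: +15·20° lon, +2·10° lat → SW at lon 120°, lat -70°.
Square 3, 2: +3·2° lon, +2·1° lat → SW at lon 126°, lat -68°.
Cell spans 2° lon × 1° lat. Centre is SW corner plus half of each.
latitude 67.50° S, longitude 127.00° E.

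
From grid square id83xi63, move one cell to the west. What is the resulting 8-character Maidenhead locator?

Longitude extended square 6; −1 → 5.
The latitude characters are unchanged.

ID83xi53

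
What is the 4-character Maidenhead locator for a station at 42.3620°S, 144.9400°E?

QE27

Add 180° to longitude and 90° to latitude: 324.94, 47.64.
Field: 324.94/20 → 16 → Q, 47.64/10 → 4 → E; chars QE.
Square: 4.94/2 → 2, 7.64/1 → 7; chars 27.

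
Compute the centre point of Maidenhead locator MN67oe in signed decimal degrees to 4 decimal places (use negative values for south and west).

47.1875, 73.2083

Field M=12, N=13: +12·20° lon, +13·10° lat → SW at lon 60°, lat 40°.
Square 6, 7: +6·2° lon, +7·1° lat → SW at lon 72°, lat 47°.
Subsquare o=14, e=4: +14·0.0833333° lon, +4·0.0416667° lat → SW at lon 73.1667°, lat 47.1667°.
Cell spans 0.0833333° lon × 0.0416667° lat. Centre is SW corner plus half of each.
latitude 47.1875, longitude 73.2083.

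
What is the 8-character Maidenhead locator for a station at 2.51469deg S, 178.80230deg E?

RI97jl66

Shift to the Maidenhead origin (180°W, 90°S): lon 358.80230, lat 87.48531.
Field: 358.80230/20 → 17 → R, 87.48531/10 → 8 → I; chars RI.
Square: 18.80230/2 → 9, 7.48531/1 → 7; chars 97.
Subsquare: 0.80230/0.0833333 → 9 → j, 0.48531/0.0416667 → 11 → l; chars jl.
Extended square: 0.05230/0.00833333 → 6, 0.02698/0.00416667 → 6; chars 66.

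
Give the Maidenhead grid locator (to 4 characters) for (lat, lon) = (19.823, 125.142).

Add 180° to longitude and 90° to latitude: 305.14, 109.82.
Field (20°×10°, letters A–R): lon ⌊305.14/20⌋ = 15 → P; lat ⌊109.82/10⌋ = 10 → K.
Square (2°×1°, digits 0–9): lon ⌊5.14/2⌋ = 2; lat ⌊9.82/1⌋ = 9.

PK29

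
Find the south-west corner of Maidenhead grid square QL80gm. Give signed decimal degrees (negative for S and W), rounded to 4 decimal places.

20.5000, 156.5000

Field Q=16, L=11: +16·20° lon, +11·10° lat → SW at lon 140°, lat 20°.
Square 8, 0: +8·2° lon, +0·1° lat → SW at lon 156°, lat 20°.
Subsquare g=6, m=12: +6·0.0833333° lon, +12·0.0416667° lat → SW at lon 156.5°, lat 20.5°.
latitude 20.5000, longitude 156.5000.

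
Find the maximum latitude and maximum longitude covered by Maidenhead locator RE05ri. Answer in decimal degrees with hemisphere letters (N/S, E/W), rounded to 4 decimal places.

44.6250° S, 161.5000° E

Field R=17, E=4: +17·20° lon, +4·10° lat → SW at lon 160°, lat -50°.
Square 0, 5: +0·2° lon, +5·1° lat → SW at lon 160°, lat -45°.
Subsquare r=17, i=8: +17·0.0833333° lon, +8·0.0416667° lat → SW at lon 161.417°, lat -44.6667°.
Cell spans 0.0833333° lon × 0.0416667° lat. NE corner is SW corner plus one full cell.
latitude 44.6250° S, longitude 161.5000° E.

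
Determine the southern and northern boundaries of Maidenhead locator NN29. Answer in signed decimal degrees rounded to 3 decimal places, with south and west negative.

49.000, 50.000

Field N=13, N=13: +13·20° lon, +13·10° lat → SW at lon 80°, lat 40°.
Square 2, 9: +2·2° lon, +9·1° lat → SW at lon 84°, lat 49°.
Cell spans 2° lon × 1° lat.
south 49.000, north 50.000.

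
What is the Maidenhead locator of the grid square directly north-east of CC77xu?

CC87av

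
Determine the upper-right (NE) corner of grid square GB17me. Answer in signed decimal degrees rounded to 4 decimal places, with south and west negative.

-72.7917, -56.9167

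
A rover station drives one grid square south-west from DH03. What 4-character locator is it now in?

Longitude square 0; −1 → -1, wraps to 9, carry into field.
Longitude field D = 3; −1 → 2 = C.
Latitude square 3; −1 → 2.

CH92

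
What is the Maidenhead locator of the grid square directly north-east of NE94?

Longitude square 9; +1 → 10, wraps to 0, carry into field.
Longitude field N = 13; +1 → 14 = O.
Latitude square 4; +1 → 5.

OE05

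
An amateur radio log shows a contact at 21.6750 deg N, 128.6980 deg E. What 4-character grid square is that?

PL41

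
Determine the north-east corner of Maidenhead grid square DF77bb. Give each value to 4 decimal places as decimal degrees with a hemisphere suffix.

32.9167° S, 105.8333° W

Field D=3, F=5: +3·20° lon, +5·10° lat → SW at lon -120°, lat -40°.
Square 7, 7: +7·2° lon, +7·1° lat → SW at lon -106°, lat -33°.
Subsquare b=1, b=1: +1·0.0833333° lon, +1·0.0416667° lat → SW at lon -105.917°, lat -32.9583°.
Cell spans 0.0833333° lon × 0.0416667° lat. NE corner is SW corner plus one full cell.
latitude 32.9167° S, longitude 105.8333° W.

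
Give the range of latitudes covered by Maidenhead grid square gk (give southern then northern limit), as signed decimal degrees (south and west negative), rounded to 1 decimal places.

10.0, 20.0

Field G=6, K=10: +6·20° lon, +10·10° lat → SW at lon -60°, lat 10°.
Cell spans 20° lon × 10° lat.
south 10.0, north 20.0.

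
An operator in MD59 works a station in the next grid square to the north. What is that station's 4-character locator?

ME50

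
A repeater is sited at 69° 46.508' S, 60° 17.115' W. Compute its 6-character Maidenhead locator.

Shift to the Maidenhead origin (180°W, 90°S): lon 119.7148, lat 20.2249.
Field (20°×10°, letters A–R): 119.7148/20 → 5 → F, 20.2249/10 → 2 → C; chars FC.
Square (2°×1°, digits 0–9): 19.7148/2 → 9, 0.2249/1 → 0; chars 90.
Subsquare (5′×2.5′, letters a–x): 1.7148/0.0833333 → 20 → u, 0.2249/0.0416667 → 5 → f; chars uf.

FC90uf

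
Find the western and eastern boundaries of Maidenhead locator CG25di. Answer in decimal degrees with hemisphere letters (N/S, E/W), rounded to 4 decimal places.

135.7500° W, 135.6667° W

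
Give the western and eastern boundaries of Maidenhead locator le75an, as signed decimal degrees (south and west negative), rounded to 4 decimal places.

Field L=11, E=4: +11·20° lon, +4·10° lat → SW at lon 40°, lat -50°.
Square 7, 5: +7·2° lon, +5·1° lat → SW at lon 54°, lat -45°.
Subsquare a=0, n=13: +0·0.0833333° lon, +13·0.0416667° lat → SW at lon 54°, lat -44.4583°.
Cell spans 0.0833333° lon × 0.0416667° lat.
west 54.0000, east 54.0833.

54.0000, 54.0833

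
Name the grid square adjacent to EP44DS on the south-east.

EP44er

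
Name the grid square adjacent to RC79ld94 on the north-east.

Longitude extended square 9; +1 → 10, wraps to 0, carry into subsquare.
Longitude subsquare l = 11; +1 → 12 = m.
Latitude extended square 4; +1 → 5.

RC79md05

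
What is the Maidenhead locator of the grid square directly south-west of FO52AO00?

FO42xn99

Longitude extended square 0; −1 → -1, wraps to 9, carry into subsquare.
Longitude subsquare a = 0; −1 → -1, wraps to 23 = x, carry into square.
Longitude square 5; −1 → 4.
Latitude extended square 0; −1 → -1, wraps to 9, carry into subsquare.
Latitude subsquare o = 14; −1 → 13 = n.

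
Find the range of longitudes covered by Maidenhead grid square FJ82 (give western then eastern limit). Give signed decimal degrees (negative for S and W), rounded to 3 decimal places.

Field F=5, J=9: +5·20° lon, +9·10° lat → SW at lon -80°, lat 0°.
Square 8, 2: +8·2° lon, +2·1° lat → SW at lon -64°, lat 2°.
Cell spans 2° lon × 1° lat.
west -64.000, east -62.000.

-64.000, -62.000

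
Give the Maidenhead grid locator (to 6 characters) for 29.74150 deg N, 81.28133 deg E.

NL09pr

Offset from 180°W / 90°S: lon 261.2813°, lat 119.7415°.
Field: 261.2813/20 → 13 → N, 119.7415/10 → 11 → L; chars NL.
Square: 1.2813/2 → 0, 9.7415/1 → 9; chars 09.
Subsquare: 1.2813/0.0833333 → 15 → p, 0.7415/0.0416667 → 17 → r; chars pr.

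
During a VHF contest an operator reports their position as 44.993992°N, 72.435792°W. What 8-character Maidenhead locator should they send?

Add 180° to longitude and 90° to latitude: 107.56421, 134.99399.
Field: lon ⌊107.56421/20⌋ = 5 → F; lat ⌊134.99399/10⌋ = 13 → N.
Square: lon ⌊7.56421/2⌋ = 3; lat ⌊4.99399/1⌋ = 4.
Subsquare: lon ⌊1.56421/0.0833333⌋ = 18 → s; lat ⌊0.99399/0.0416667⌋ = 23 → x.
Extended square: lon ⌊0.06421/0.00833333⌋ = 7; lat ⌊0.03566/0.00416667⌋ = 8.

FN34sx78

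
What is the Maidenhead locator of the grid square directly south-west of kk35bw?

Longitude subsquare b = 1; −1 → 0 = a.
Latitude subsquare w = 22; −1 → 21 = v.

KK35av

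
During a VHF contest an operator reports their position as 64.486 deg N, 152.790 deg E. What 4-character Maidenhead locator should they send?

Add 180° to longitude and 90° to latitude: 332.79, 154.49.
Field: 332.79/20 → 16 → Q, 154.49/10 → 15 → P; chars QP.
Square: 12.79/2 → 6, 4.49/1 → 4; chars 64.

QP64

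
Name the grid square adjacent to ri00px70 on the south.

Latitude extended square 0; −1 → -1, wraps to 9, carry into subsquare.
Latitude subsquare x = 23; −1 → 22 = w.
The longitude characters are unchanged.

RI00pw79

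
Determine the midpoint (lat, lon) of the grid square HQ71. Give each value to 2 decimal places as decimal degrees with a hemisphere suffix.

71.50° N, 25.00° W

Field H=7, Q=16: +7·20° lon, +16·10° lat → SW at lon -40°, lat 70°.
Square 7, 1: +7·2° lon, +1·1° lat → SW at lon -26°, lat 71°.
Cell spans 2° lon × 1° lat. Centre is SW corner plus half of each.
latitude 71.50° N, longitude 25.00° W.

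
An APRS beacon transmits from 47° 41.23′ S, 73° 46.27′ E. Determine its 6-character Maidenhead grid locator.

Offset from 180°W / 90°S: lon 253.7712°, lat 42.3128°.
Field (20°×10°, letters A–R): lon ⌊253.7712/20⌋ = 12 → M; lat ⌊42.3128/10⌋ = 4 → E.
Square (2°×1°, digits 0–9): lon ⌊13.7712/2⌋ = 6; lat ⌊2.3128/1⌋ = 2.
Subsquare (5′×2.5′, letters a–x): lon ⌊1.7712/0.0833333⌋ = 21 → v; lat ⌊0.3128/0.0416667⌋ = 7 → h.

ME62vh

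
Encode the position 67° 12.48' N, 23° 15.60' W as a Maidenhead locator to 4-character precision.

HP87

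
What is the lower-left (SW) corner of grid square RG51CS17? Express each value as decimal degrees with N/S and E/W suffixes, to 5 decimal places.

Field R=17, G=6: +17·20° lon, +6·10° lat → SW at lon 160°, lat -30°.
Square 5, 1: +5·2° lon, +1·1° lat → SW at lon 170°, lat -29°.
Subsquare c=2, s=18: +2·0.0833333° lon, +18·0.0416667° lat → SW at lon 170.167°, lat -28.25°.
Extended square 1, 7: +1·0.00833333° lon, +7·0.00416667° lat → SW at lon 170.175°, lat -28.2208°.
latitude 28.22083° S, longitude 170.17500° E.

28.22083° S, 170.17500° E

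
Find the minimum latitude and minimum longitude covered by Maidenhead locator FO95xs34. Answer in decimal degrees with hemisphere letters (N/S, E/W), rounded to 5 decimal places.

Field F=5, O=14: +5·20° lon, +14·10° lat → SW at lon -80°, lat 50°.
Square 9, 5: +9·2° lon, +5·1° lat → SW at lon -62°, lat 55°.
Subsquare x=23, s=18: +23·0.0833333° lon, +18·0.0416667° lat → SW at lon -60.0833°, lat 55.75°.
Extended square 3, 4: +3·0.00833333° lon, +4·0.00416667° lat → SW at lon -60.0583°, lat 55.7667°.
latitude 55.76667° N, longitude 60.05833° W.

55.76667° N, 60.05833° W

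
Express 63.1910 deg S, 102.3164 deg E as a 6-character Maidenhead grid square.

OC16dt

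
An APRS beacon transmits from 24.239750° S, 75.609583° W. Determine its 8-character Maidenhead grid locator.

FG25es62

Offset from 180°W / 90°S: lon 104.39042°, lat 65.76025°.
Field: 104.39042/20 → 5 → F, 65.76025/10 → 6 → G; chars FG.
Square: 4.39042/2 → 2, 5.76025/1 → 5; chars 25.
Subsquare: 0.39042/0.0833333 → 4 → e, 0.76025/0.0416667 → 18 → s; chars es.
Extended square: 0.05708/0.00833333 → 6, 0.01025/0.00416667 → 2; chars 62.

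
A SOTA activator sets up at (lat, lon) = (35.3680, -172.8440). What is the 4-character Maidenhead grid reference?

AM35

Shift to the Maidenhead origin (180°W, 90°S): lon 7.16, lat 125.37.
Field: lon ⌊7.16/20⌋ = 0 → A; lat ⌊125.37/10⌋ = 12 → M.
Square: lon ⌊7.16/2⌋ = 3; lat ⌊5.37/1⌋ = 5.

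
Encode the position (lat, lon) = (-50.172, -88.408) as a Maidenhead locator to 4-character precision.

Shift to the Maidenhead origin (180°W, 90°S): lon 91.59, lat 39.83.
Field: lon ⌊91.59/20⌋ = 4 → E; lat ⌊39.83/10⌋ = 3 → D.
Square: lon ⌊11.59/2⌋ = 5; lat ⌊9.83/1⌋ = 9.

ED59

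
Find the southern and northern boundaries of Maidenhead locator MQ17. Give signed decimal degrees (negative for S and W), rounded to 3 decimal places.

77.000, 78.000

Field M=12, Q=16: +12·20° lon, +16·10° lat → SW at lon 60°, lat 70°.
Square 1, 7: +1·2° lon, +7·1° lat → SW at lon 62°, lat 77°.
Cell spans 2° lon × 1° lat.
south 77.000, north 78.000.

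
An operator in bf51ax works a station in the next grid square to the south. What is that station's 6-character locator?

BF51aw

Latitude subsquare x = 23; −1 → 22 = w.
The longitude characters are unchanged.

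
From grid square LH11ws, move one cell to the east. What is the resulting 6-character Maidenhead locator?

LH11xs

Longitude subsquare w = 22; +1 → 23 = x.
The latitude characters are unchanged.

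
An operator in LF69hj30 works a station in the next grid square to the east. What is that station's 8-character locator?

LF69hj40

Longitude extended square 3; +1 → 4.
The latitude characters are unchanged.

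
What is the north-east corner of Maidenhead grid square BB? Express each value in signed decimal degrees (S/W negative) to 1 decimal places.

-70.0, -140.0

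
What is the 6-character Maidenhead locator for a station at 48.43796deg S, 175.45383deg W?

AE21gn

Offset from 180°W / 90°S: lon 4.5462°, lat 41.5620°.
Field (20°×10°, letters A–R): 4.5462/20 → 0 → A, 41.5620/10 → 4 → E; chars AE.
Square (2°×1°, digits 0–9): 4.5462/2 → 2, 1.5620/1 → 1; chars 21.
Subsquare (5′×2.5′, letters a–x): 0.5462/0.0833333 → 6 → g, 0.5620/0.0416667 → 13 → n; chars gn.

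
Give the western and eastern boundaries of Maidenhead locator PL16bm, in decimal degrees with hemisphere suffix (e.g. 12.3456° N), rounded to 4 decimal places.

Field P=15, L=11: +15·20° lon, +11·10° lat → SW at lon 120°, lat 20°.
Square 1, 6: +1·2° lon, +6·1° lat → SW at lon 122°, lat 26°.
Subsquare b=1, m=12: +1·0.0833333° lon, +12·0.0416667° lat → SW at lon 122.083°, lat 26.5°.
Cell spans 0.0833333° lon × 0.0416667° lat.
west 122.0833° E, east 122.1667° E.

122.0833° E, 122.1667° E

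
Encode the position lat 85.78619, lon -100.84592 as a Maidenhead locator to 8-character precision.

Add 180° to longitude and 90° to latitude: 79.15408, 175.78619.
Field (20°×10°, letters A–R): 79.15408/20 → 3 → D, 175.78619/10 → 17 → R; chars DR.
Square (2°×1°, digits 0–9): 19.15408/2 → 9, 5.78619/1 → 5; chars 95.
Subsquare (5′×2.5′, letters a–x): 1.15408/0.0833333 → 13 → n, 0.78619/0.0416667 → 18 → s; chars ns.
Extended square (30″×15″, digits 0–9): 0.07075/0.00833333 → 8, 0.03619/0.00416667 → 8; chars 88.

DR95ns88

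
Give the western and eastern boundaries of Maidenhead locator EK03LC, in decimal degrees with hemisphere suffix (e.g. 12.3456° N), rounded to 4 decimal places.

99.0833° W, 99.0000° W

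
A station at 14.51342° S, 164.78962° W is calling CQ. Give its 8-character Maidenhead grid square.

Offset from 180°W / 90°S: lon 15.21038°, lat 75.48658°.
Field (20°×10°, letters A–R): lon ⌊15.21038/20⌋ = 0 → A; lat ⌊75.48658/10⌋ = 7 → H.
Square (2°×1°, digits 0–9): lon ⌊15.21038/2⌋ = 7; lat ⌊5.48658/1⌋ = 5.
Subsquare (5′×2.5′, letters a–x): lon ⌊1.21038/0.0833333⌋ = 14 → o; lat ⌊0.48658/0.0416667⌋ = 11 → l.
Extended square (30″×15″, digits 0–9): lon ⌊0.04371/0.00833333⌋ = 5; lat ⌊0.02825/0.00416667⌋ = 6.

AH75ol56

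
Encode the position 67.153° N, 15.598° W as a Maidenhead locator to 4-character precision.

Shift to the Maidenhead origin (180°W, 90°S): lon 164.40, lat 157.15.
Field: 164.40/20 → 8 → I, 157.15/10 → 15 → P; chars IP.
Square: 4.40/2 → 2, 7.15/1 → 7; chars 27.

IP27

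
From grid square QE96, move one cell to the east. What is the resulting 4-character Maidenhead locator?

RE06

Longitude square 9; +1 → 10, wraps to 0, carry into field.
Longitude field Q = 16; +1 → 17 = R.
The latitude characters are unchanged.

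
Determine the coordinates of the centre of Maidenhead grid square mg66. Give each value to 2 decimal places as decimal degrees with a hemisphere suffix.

23.50° S, 73.00° E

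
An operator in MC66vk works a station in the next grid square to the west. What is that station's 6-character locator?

Longitude subsquare v = 21; −1 → 20 = u.
The latitude characters are unchanged.

MC66uk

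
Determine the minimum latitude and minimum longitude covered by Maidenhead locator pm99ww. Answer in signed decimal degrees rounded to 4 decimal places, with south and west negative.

39.9167, 139.8333

Field P=15, M=12: +15·20° lon, +12·10° lat → SW at lon 120°, lat 30°.
Square 9, 9: +9·2° lon, +9·1° lat → SW at lon 138°, lat 39°.
Subsquare w=22, w=22: +22·0.0833333° lon, +22·0.0416667° lat → SW at lon 139.833°, lat 39.9167°.
latitude 39.9167, longitude 139.8333.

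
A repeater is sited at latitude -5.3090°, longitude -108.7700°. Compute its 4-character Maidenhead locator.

Shift to the Maidenhead origin (180°W, 90°S): lon 71.23, lat 84.69.
Field (20°×10°, letters A–R): 71.23/20 → 3 → D, 84.69/10 → 8 → I; chars DI.
Square (2°×1°, digits 0–9): 11.23/2 → 5, 4.69/1 → 4; chars 54.

DI54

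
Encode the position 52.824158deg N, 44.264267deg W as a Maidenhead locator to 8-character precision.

GO72ut87

Shift to the Maidenhead origin (180°W, 90°S): lon 135.73573, lat 142.82416.
Field: 135.73573/20 → 6 → G, 142.82416/10 → 14 → O; chars GO.
Square: 15.73573/2 → 7, 2.82416/1 → 2; chars 72.
Subsquare: 1.73573/0.0833333 → 20 → u, 0.82416/0.0416667 → 19 → t; chars ut.
Extended square: 0.06907/0.00833333 → 8, 0.03249/0.00416667 → 7; chars 87.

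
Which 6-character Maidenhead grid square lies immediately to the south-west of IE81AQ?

IE71xp

Longitude subsquare a = 0; −1 → -1, wraps to 23 = x, carry into square.
Longitude square 8; −1 → 7.
Latitude subsquare q = 16; −1 → 15 = p.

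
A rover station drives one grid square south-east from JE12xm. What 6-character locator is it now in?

Longitude subsquare x = 23; +1 → 24, wraps to 0 = a, carry into square.
Longitude square 1; +1 → 2.
Latitude subsquare m = 12; −1 → 11 = l.

JE22al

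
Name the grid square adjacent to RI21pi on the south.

RI21ph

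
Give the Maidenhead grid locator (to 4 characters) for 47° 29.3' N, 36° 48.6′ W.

HN17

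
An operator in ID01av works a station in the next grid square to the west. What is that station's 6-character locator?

Longitude subsquare a = 0; −1 → -1, wraps to 23 = x, carry into square.
Longitude square 0; −1 → -1, wraps to 9, carry into field.
Longitude field I = 8; −1 → 7 = H.
The latitude characters are unchanged.

HD91xv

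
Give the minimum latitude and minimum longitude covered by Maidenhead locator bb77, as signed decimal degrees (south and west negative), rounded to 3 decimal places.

Field B=1, B=1: +1·20° lon, +1·10° lat → SW at lon -160°, lat -80°.
Square 7, 7: +7·2° lon, +7·1° lat → SW at lon -146°, lat -73°.
latitude -73.000, longitude -146.000.

-73.000, -146.000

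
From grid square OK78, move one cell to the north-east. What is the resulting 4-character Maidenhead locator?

OK89

Longitude square 7; +1 → 8.
Latitude square 8; +1 → 9.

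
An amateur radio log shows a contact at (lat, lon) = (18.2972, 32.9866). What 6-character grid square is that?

KK68lh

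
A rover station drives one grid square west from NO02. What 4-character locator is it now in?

Longitude square 0; −1 → -1, wraps to 9, carry into field.
Longitude field N = 13; −1 → 12 = M.
The latitude characters are unchanged.

MO92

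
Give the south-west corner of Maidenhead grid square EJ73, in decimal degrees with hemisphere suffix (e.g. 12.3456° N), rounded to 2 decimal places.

3.00° N, 86.00° W

Field E=4, J=9: +4·20° lon, +9·10° lat → SW at lon -100°, lat 0°.
Square 7, 3: +7·2° lon, +3·1° lat → SW at lon -86°, lat 3°.
latitude 3.00° N, longitude 86.00° W.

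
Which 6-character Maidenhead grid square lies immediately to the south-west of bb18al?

Longitude subsquare a = 0; −1 → -1, wraps to 23 = x, carry into square.
Longitude square 1; −1 → 0.
Latitude subsquare l = 11; −1 → 10 = k.

BB08xk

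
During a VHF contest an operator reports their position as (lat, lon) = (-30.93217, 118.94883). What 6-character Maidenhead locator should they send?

OF99lb

Offset from 180°W / 90°S: lon 298.9488°, lat 59.0678°.
Field (20°×10°, letters A–R): 298.9488/20 → 14 → O, 59.0678/10 → 5 → F; chars OF.
Square (2°×1°, digits 0–9): 18.9488/2 → 9, 9.0678/1 → 9; chars 99.
Subsquare (5′×2.5′, letters a–x): 0.9488/0.0833333 → 11 → l, 0.0678/0.0416667 → 1 → b; chars lb.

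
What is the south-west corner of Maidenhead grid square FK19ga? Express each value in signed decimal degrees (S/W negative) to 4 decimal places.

19.0000, -77.5000

Field F=5, K=10: +5·20° lon, +10·10° lat → SW at lon -80°, lat 10°.
Square 1, 9: +1·2° lon, +9·1° lat → SW at lon -78°, lat 19°.
Subsquare g=6, a=0: +6·0.0833333° lon, +0·0.0416667° lat → SW at lon -77.5°, lat 19°.
latitude 19.0000, longitude -77.5000.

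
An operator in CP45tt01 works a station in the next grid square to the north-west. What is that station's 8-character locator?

CP45st92

Longitude extended square 0; −1 → -1, wraps to 9, carry into subsquare.
Longitude subsquare t = 19; −1 → 18 = s.
Latitude extended square 1; +1 → 2.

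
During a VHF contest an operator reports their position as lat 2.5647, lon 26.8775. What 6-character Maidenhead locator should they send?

KJ32kn

Shift to the Maidenhead origin (180°W, 90°S): lon 206.8775, lat 92.5647.
Field: lon ⌊206.8775/20⌋ = 10 → K; lat ⌊92.5647/10⌋ = 9 → J.
Square: lon ⌊6.8775/2⌋ = 3; lat ⌊2.5647/1⌋ = 2.
Subsquare: lon ⌊0.8775/0.0833333⌋ = 10 → k; lat ⌊0.5647/0.0416667⌋ = 13 → n.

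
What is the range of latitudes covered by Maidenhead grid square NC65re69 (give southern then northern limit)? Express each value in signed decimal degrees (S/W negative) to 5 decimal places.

-64.79583, -64.79167

Field N=13, C=2: +13·20° lon, +2·10° lat → SW at lon 80°, lat -70°.
Square 6, 5: +6·2° lon, +5·1° lat → SW at lon 92°, lat -65°.
Subsquare r=17, e=4: +17·0.0833333° lon, +4·0.0416667° lat → SW at lon 93.4167°, lat -64.8333°.
Extended square 6, 9: +6·0.00833333° lon, +9·0.00416667° lat → SW at lon 93.4667°, lat -64.7958°.
Cell spans 0.00833333° lon × 0.00416667° lat.
south -64.79583, north -64.79167.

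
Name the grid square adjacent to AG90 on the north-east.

BG01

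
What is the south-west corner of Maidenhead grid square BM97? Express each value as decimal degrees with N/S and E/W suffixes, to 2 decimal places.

Field B=1, M=12: +1·20° lon, +12·10° lat → SW at lon -160°, lat 30°.
Square 9, 7: +9·2° lon, +7·1° lat → SW at lon -142°, lat 37°.
latitude 37.00° N, longitude 142.00° W.

37.00° N, 142.00° W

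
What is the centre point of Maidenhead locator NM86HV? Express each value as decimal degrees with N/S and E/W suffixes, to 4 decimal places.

36.8958° N, 96.6250° E

Field N=13, M=12: +13·20° lon, +12·10° lat → SW at lon 80°, lat 30°.
Square 8, 6: +8·2° lon, +6·1° lat → SW at lon 96°, lat 36°.
Subsquare h=7, v=21: +7·0.0833333° lon, +21·0.0416667° lat → SW at lon 96.5833°, lat 36.875°.
Cell spans 0.0833333° lon × 0.0416667° lat. Centre is SW corner plus half of each.
latitude 36.8958° N, longitude 96.6250° E.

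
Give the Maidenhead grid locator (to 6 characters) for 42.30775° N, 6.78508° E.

JN32jh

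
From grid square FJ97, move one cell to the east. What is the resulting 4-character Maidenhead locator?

GJ07

Longitude square 9; +1 → 10, wraps to 0, carry into field.
Longitude field F = 5; +1 → 6 = G.
The latitude characters are unchanged.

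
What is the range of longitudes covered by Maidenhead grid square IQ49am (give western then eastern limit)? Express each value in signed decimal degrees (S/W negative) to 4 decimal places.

-12.0000, -11.9167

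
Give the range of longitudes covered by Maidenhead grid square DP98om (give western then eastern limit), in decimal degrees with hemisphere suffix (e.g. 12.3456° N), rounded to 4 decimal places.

Field D=3, P=15: +3·20° lon, +15·10° lat → SW at lon -120°, lat 60°.
Square 9, 8: +9·2° lon, +8·1° lat → SW at lon -102°, lat 68°.
Subsquare o=14, m=12: +14·0.0833333° lon, +12·0.0416667° lat → SW at lon -100.833°, lat 68.5°.
Cell spans 0.0833333° lon × 0.0416667° lat.
west 100.8333° W, east 100.7500° W.

100.8333° W, 100.7500° W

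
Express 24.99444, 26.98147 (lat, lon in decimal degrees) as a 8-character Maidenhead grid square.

KL34lx78

Add 180° to longitude and 90° to latitude: 206.98147, 114.99444.
Field: lon ⌊206.98147/20⌋ = 10 → K; lat ⌊114.99444/10⌋ = 11 → L.
Square: lon ⌊6.98147/2⌋ = 3; lat ⌊4.99444/1⌋ = 4.
Subsquare: lon ⌊0.98147/0.0833333⌋ = 11 → l; lat ⌊0.99444/0.0416667⌋ = 23 → x.
Extended square: lon ⌊0.06480/0.00833333⌋ = 7; lat ⌊0.03611/0.00416667⌋ = 8.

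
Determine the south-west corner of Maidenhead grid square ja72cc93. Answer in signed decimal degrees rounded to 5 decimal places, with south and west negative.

-87.90417, 14.24167

Field J=9, A=0: +9·20° lon, +0·10° lat → SW at lon 0°, lat -90°.
Square 7, 2: +7·2° lon, +2·1° lat → SW at lon 14°, lat -88°.
Subsquare c=2, c=2: +2·0.0833333° lon, +2·0.0416667° lat → SW at lon 14.1667°, lat -87.9167°.
Extended square 9, 3: +9·0.00833333° lon, +3·0.00416667° lat → SW at lon 14.2417°, lat -87.9042°.
latitude -87.90417, longitude 14.24167.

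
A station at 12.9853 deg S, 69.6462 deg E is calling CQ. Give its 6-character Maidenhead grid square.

Shift to the Maidenhead origin (180°W, 90°S): lon 249.6462, lat 77.0147.
Field: 249.6462/20 → 12 → M, 77.0147/10 → 7 → H; chars MH.
Square: 9.6462/2 → 4, 7.0147/1 → 7; chars 47.
Subsquare: 1.6462/0.0833333 → 19 → t, 0.0147/0.0416667 → 0 → a; chars ta.

MH47ta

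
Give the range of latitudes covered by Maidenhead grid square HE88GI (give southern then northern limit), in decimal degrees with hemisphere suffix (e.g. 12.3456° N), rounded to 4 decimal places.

Field H=7, E=4: +7·20° lon, +4·10° lat → SW at lon -40°, lat -50°.
Square 8, 8: +8·2° lon, +8·1° lat → SW at lon -24°, lat -42°.
Subsquare g=6, i=8: +6·0.0833333° lon, +8·0.0416667° lat → SW at lon -23.5°, lat -41.6667°.
Cell spans 0.0833333° lon × 0.0416667° lat.
south 41.6667° S, north 41.6250° S.

41.6667° S, 41.6250° S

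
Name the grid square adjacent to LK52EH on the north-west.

LK52di

Longitude subsquare e = 4; −1 → 3 = d.
Latitude subsquare h = 7; +1 → 8 = i.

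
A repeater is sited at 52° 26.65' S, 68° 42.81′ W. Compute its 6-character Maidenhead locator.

FD57pn

Shift to the Maidenhead origin (180°W, 90°S): lon 111.2865, lat 37.5558.
Field: lon ⌊111.2865/20⌋ = 5 → F; lat ⌊37.5558/10⌋ = 3 → D.
Square: lon ⌊11.2865/2⌋ = 5; lat ⌊7.5558/1⌋ = 7.
Subsquare: lon ⌊1.2865/0.0833333⌋ = 15 → p; lat ⌊0.5558/0.0416667⌋ = 13 → n.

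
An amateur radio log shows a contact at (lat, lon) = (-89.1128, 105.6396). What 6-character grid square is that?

OA20tv

Shift to the Maidenhead origin (180°W, 90°S): lon 285.6396, lat 0.8872.
Field: lon ⌊285.6396/20⌋ = 14 → O; lat ⌊0.8872/10⌋ = 0 → A.
Square: lon ⌊5.6396/2⌋ = 2; lat ⌊0.8872/1⌋ = 0.
Subsquare: lon ⌊1.6396/0.0833333⌋ = 19 → t; lat ⌊0.8872/0.0416667⌋ = 21 → v.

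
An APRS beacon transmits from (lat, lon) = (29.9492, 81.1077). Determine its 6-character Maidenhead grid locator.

Add 180° to longitude and 90° to latitude: 261.1077, 119.9492.
Field (20°×10°, letters A–R): 261.1077/20 → 13 → N, 119.9492/10 → 11 → L; chars NL.
Square (2°×1°, digits 0–9): 1.1077/2 → 0, 9.9492/1 → 9; chars 09.
Subsquare (5′×2.5′, letters a–x): 1.1077/0.0833333 → 13 → n, 0.9492/0.0416667 → 22 → w; chars nw.

NL09nw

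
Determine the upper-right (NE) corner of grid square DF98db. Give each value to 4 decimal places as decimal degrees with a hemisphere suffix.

Field D=3, F=5: +3·20° lon, +5·10° lat → SW at lon -120°, lat -40°.
Square 9, 8: +9·2° lon, +8·1° lat → SW at lon -102°, lat -32°.
Subsquare d=3, b=1: +3·0.0833333° lon, +1·0.0416667° lat → SW at lon -101.75°, lat -31.9583°.
Cell spans 0.0833333° lon × 0.0416667° lat. NE corner is SW corner plus one full cell.
latitude 31.9167° S, longitude 101.6667° W.

31.9167° S, 101.6667° W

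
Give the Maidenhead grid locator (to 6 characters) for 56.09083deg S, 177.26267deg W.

AD13iv

Shift to the Maidenhead origin (180°W, 90°S): lon 2.7373, lat 33.9092.
Field: 2.7373/20 → 0 → A, 33.9092/10 → 3 → D; chars AD.
Square: 2.7373/2 → 1, 3.9092/1 → 3; chars 13.
Subsquare: 0.7373/0.0833333 → 8 → i, 0.9092/0.0416667 → 21 → v; chars iv.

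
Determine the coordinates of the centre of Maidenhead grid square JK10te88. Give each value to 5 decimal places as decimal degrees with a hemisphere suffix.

10.20208° N, 3.65417° E

Field J=9, K=10: +9·20° lon, +10·10° lat → SW at lon 0°, lat 10°.
Square 1, 0: +1·2° lon, +0·1° lat → SW at lon 2°, lat 10°.
Subsquare t=19, e=4: +19·0.0833333° lon, +4·0.0416667° lat → SW at lon 3.58333°, lat 10.1667°.
Extended square 8, 8: +8·0.00833333° lon, +8·0.00416667° lat → SW at lon 3.65°, lat 10.2°.
Cell spans 0.00833333° lon × 0.00416667° lat. Centre is SW corner plus half of each.
latitude 10.20208° N, longitude 3.65417° E.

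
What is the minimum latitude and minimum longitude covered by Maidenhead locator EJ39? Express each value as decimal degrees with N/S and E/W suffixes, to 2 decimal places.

9.00° N, 94.00° W

Field E=4, J=9: +4·20° lon, +9·10° lat → SW at lon -100°, lat 0°.
Square 3, 9: +3·2° lon, +9·1° lat → SW at lon -94°, lat 9°.
latitude 9.00° N, longitude 94.00° W.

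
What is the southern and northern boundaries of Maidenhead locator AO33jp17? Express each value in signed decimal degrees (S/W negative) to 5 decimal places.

53.65417, 53.65833

Field A=0, O=14: +0·20° lon, +14·10° lat → SW at lon -180°, lat 50°.
Square 3, 3: +3·2° lon, +3·1° lat → SW at lon -174°, lat 53°.
Subsquare j=9, p=15: +9·0.0833333° lon, +15·0.0416667° lat → SW at lon -173.25°, lat 53.625°.
Extended square 1, 7: +1·0.00833333° lon, +7·0.00416667° lat → SW at lon -173.242°, lat 53.6542°.
Cell spans 0.00833333° lon × 0.00416667° lat.
south 53.65417, north 53.65833.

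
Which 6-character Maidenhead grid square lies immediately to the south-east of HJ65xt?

HJ75as

Longitude subsquare x = 23; +1 → 24, wraps to 0 = a, carry into square.
Longitude square 6; +1 → 7.
Latitude subsquare t = 19; −1 → 18 = s.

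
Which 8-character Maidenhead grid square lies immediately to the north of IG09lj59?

Latitude extended square 9; +1 → 10, wraps to 0, carry into subsquare.
Latitude subsquare j = 9; +1 → 10 = k.
The longitude characters are unchanged.

IG09lk50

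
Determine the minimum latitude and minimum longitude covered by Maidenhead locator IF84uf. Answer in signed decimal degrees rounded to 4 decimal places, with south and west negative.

-35.7917, -2.3333

Field I=8, F=5: +8·20° lon, +5·10° lat → SW at lon -20°, lat -40°.
Square 8, 4: +8·2° lon, +4·1° lat → SW at lon -4°, lat -36°.
Subsquare u=20, f=5: +20·0.0833333° lon, +5·0.0416667° lat → SW at lon -2.33333°, lat -35.7917°.
latitude -35.7917, longitude -2.3333.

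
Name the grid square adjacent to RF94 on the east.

AF04

Longitude square 9; +1 → 10, wraps to 0, carry into field.
Longitude field R = 17; +1 → 18, wraps to 0 = A, wrapping around the antimeridian.
The latitude characters are unchanged.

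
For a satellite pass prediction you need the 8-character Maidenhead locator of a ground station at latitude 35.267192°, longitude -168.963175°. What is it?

AM55mg44

Shift to the Maidenhead origin (180°W, 90°S): lon 11.03682, lat 125.26719.
Field: 11.03682/20 → 0 → A, 125.26719/10 → 12 → M; chars AM.
Square: 11.03682/2 → 5, 5.26719/1 → 5; chars 55.
Subsquare: 1.03682/0.0833333 → 12 → m, 0.26719/0.0416667 → 6 → g; chars mg.
Extended square: 0.03682/0.00833333 → 4, 0.01719/0.00416667 → 4; chars 44.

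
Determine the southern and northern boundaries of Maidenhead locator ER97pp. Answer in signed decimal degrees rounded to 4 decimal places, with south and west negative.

Field E=4, R=17: +4·20° lon, +17·10° lat → SW at lon -100°, lat 80°.
Square 9, 7: +9·2° lon, +7·1° lat → SW at lon -82°, lat 87°.
Subsquare p=15, p=15: +15·0.0833333° lon, +15·0.0416667° lat → SW at lon -80.75°, lat 87.625°.
Cell spans 0.0833333° lon × 0.0416667° lat.
south 87.6250, north 87.6667.

87.6250, 87.6667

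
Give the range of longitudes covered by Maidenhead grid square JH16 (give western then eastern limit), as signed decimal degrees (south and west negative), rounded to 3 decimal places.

Field J=9, H=7: +9·20° lon, +7·10° lat → SW at lon 0°, lat -20°.
Square 1, 6: +1·2° lon, +6·1° lat → SW at lon 2°, lat -14°.
Cell spans 2° lon × 1° lat.
west 2.000, east 4.000.

2.000, 4.000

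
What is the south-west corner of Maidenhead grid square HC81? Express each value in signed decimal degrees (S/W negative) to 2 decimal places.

Field H=7, C=2: +7·20° lon, +2·10° lat → SW at lon -40°, lat -70°.
Square 8, 1: +8·2° lon, +1·1° lat → SW at lon -24°, lat -69°.
latitude -69.00, longitude -24.00.

-69.00, -24.00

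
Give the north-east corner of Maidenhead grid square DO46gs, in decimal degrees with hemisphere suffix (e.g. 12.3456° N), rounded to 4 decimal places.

Field D=3, O=14: +3·20° lon, +14·10° lat → SW at lon -120°, lat 50°.
Square 4, 6: +4·2° lon, +6·1° lat → SW at lon -112°, lat 56°.
Subsquare g=6, s=18: +6·0.0833333° lon, +18·0.0416667° lat → SW at lon -111.5°, lat 56.75°.
Cell spans 0.0833333° lon × 0.0416667° lat. NE corner is SW corner plus one full cell.
latitude 56.7917° N, longitude 111.4167° W.

56.7917° N, 111.4167° W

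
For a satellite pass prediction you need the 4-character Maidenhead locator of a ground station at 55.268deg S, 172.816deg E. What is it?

RD64

Shift to the Maidenhead origin (180°W, 90°S): lon 352.82, lat 34.73.
Field: 352.82/20 → 17 → R, 34.73/10 → 3 → D; chars RD.
Square: 12.82/2 → 6, 4.73/1 → 4; chars 64.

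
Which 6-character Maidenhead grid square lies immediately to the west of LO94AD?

LO84xd

Longitude subsquare a = 0; −1 → -1, wraps to 23 = x, carry into square.
Longitude square 9; −1 → 8.
The latitude characters are unchanged.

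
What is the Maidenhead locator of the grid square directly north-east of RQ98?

AQ09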